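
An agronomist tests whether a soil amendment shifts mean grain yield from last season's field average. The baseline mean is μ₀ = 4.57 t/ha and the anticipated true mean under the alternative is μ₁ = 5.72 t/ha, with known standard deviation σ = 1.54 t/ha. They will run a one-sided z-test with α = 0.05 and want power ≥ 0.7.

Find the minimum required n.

n = 9

Standardized effect: d = |μ₁ − μ₀| / σ = |5.72 − 4.57| / 1.54 = 0.7468
Set Φ(δ − 1.645) = 0.7; then δ − 1.645 = Φ⁻¹(0.7) = 0.524, giving δ = 2.169.
δ = d·√n ⇒ n = (δ/d)² = (2.169 / 0.7468)² = 8.44.
Rounding up, n = 9.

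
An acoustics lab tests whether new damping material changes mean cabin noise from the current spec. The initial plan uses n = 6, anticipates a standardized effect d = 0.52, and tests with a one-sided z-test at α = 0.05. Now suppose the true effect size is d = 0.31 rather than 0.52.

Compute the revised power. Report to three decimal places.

With d = 0.31: δ = d·√n = 0.31 × √6 = 0.7593. Critical value z_{0.05} = 1.645.
Revised power = P(Z > 1.645 − δ) = Φ(-0.886) = 0.1879.

Power ≈ 0.188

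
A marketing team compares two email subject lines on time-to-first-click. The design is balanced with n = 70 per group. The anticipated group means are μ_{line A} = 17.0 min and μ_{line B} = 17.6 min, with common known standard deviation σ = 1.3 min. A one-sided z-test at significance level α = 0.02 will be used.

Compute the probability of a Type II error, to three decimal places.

Standardized effect: d = |μ_{line A} − μ_{line B}| / σ = |17.0 − 17.6| / 1.3 = 0.4615
Noncentrality parameter: δ = d·√(n/2) = 0.4615 × √(70/2) = 2.7305
One-sided α = 0.02 → critical value z_{0.02} = 2.054.
Power = Φ(δ − 2.054) = Φ(0.677) = 0.7507.
Type II error: β = 1 − power = 1 − 0.7507 = 0.2493.

β ≈ 0.249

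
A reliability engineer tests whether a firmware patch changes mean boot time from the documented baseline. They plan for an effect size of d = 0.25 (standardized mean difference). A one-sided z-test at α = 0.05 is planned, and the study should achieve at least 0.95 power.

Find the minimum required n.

n = 174

Set Φ(δ − 1.645) = 0.95; then δ − 1.645 = Φ⁻¹(0.95) = 1.645, giving δ = 3.290.
δ = d·√n ⇒ n = (δ/d)² = (3.290 / 0.25)² = 173.15.
Round up to the next whole unit.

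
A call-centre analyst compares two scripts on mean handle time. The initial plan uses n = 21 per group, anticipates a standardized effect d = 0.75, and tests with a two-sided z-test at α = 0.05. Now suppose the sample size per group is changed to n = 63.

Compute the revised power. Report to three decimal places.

Power ≈ 0.988

With n = 63 per group: δ = d·√(n/2) = 0.75 × √(63/2) = 4.2094. Critical value z_{0.025} = 1.960.
Revised power = Φ(δ − 1.960) + Φ(−δ − 1.960) = Φ(2.249) + Φ(-6.169) = 0.9878 + 0.0000 = 0.9878.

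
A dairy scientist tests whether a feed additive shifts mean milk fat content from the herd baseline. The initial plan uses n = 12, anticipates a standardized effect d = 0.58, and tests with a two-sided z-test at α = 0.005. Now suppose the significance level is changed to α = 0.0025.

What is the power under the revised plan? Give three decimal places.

Power ≈ 0.155

δ = d·√n = 0.58 × √12 = 2.0092 (unchanged). New critical value: z_{0.0013} = 3.023.
Revised power = Φ(δ − 3.023) + Φ(−δ − 3.023) = Φ(-1.014) + Φ(-5.033) = 0.1553 + 0.0000 = 0.1553.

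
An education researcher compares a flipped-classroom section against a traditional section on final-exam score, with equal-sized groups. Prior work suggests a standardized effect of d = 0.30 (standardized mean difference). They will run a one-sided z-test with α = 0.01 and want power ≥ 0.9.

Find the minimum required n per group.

For power 0.9 need Φ(δ − z_{0.01}) = 0.9, so δ = z_{0.01} + z_{0.10} = 2.326 + 1.282 = 3.608.
δ = d·√(n/2) ⇒ n = 2(δ/d)² = 2 × (3.608 / 0.30)² = 289.27.
Rounding up, n = 290 per group.

n = 290 per group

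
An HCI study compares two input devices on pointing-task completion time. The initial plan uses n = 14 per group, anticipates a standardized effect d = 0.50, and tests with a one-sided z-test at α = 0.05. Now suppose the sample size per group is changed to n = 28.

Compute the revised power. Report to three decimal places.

With n = 28 per group: δ = d·√(n/2) = 0.50 × √(28/2) = 1.8708. Critical value z_{0.05} = 1.645.
Revised power = P(Z > 1.645 − δ) = Φ(0.226) = 0.5894.

Power ≈ 0.589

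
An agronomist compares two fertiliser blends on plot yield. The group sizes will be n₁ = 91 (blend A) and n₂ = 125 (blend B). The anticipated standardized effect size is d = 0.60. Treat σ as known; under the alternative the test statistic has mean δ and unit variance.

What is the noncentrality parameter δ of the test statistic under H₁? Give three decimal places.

δ ≈ 4.354

δ = d / √(1/n₁ + 1/n₂) = 0.60 / √(1/91 + 1/125) = 4.3541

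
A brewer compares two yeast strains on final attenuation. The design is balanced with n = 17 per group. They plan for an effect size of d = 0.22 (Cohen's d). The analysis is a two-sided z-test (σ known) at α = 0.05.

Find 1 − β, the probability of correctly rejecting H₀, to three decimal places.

Noncentrality parameter: δ = d·√(n/2) = 0.22 × √(17/2) = 0.6414
Critical value for a two-sided test at α = 0.05: z_{α/2} = 1.960.
Power = Φ(δ − 1.960) + Φ(−δ − 1.960) = Φ(-1.319) + Φ(-2.601) = 0.0937 + 0.0046 = 0.0983.

Power ≈ 0.098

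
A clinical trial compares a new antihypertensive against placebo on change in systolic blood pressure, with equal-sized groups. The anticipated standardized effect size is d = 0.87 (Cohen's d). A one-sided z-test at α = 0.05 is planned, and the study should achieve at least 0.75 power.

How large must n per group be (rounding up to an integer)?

n = 15 per group

Set Φ(δ − 1.645) = 0.75; then δ − 1.645 = Φ⁻¹(0.75) = 0.674, giving δ = 2.319.
δ = d·√(n/2) ⇒ n = 2(δ/d)² = 2 × (2.319 / 0.87)² = 14.21.
Rounding up, n = 15 per group.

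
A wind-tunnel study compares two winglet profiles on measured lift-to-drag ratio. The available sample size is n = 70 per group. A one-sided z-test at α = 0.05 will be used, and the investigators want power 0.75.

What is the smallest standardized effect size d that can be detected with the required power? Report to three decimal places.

Required noncentrality: δ = z_{0.05} + z_{0.25} = 1.645 + 0.674 = 2.319.
δ = d·√(n/2) ⇒ d = δ/√(n/2) = 2.319/√(70/2) = 0.3920.

d ≈ 0.392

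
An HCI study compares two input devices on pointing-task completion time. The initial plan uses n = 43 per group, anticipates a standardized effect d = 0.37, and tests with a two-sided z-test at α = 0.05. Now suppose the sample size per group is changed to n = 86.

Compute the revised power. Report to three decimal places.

With n = 86 per group: δ = d·√(n/2) = 0.37 × √(86/2) = 2.4263. Critical value z_{0.025} = 1.960.
Revised power = Φ(δ − 1.960) + Φ(−δ − 1.960) = Φ(0.466) + Φ(-4.386) = 0.6795 + 0.0000 = 0.6795.

Power ≈ 0.680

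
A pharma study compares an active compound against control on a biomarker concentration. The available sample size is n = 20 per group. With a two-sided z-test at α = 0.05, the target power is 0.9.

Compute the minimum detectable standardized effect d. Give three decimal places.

d ≈ 1.025

Need Φ(δ − 1.960) = 0.9, so δ = 1.960 + 1.282 = 3.242.
(Lower-tail contribution to power is negligible for δ > 0.)
δ = d·√(n/2) ⇒ d = δ/√(n/2) = 3.242/√(20/2) = 1.0251.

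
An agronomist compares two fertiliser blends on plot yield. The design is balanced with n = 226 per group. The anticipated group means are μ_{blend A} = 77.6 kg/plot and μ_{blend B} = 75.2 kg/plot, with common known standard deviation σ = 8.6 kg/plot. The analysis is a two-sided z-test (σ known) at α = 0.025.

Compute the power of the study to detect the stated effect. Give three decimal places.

Standardized effect: d = |μ_{blend A} − μ_{blend B}| / σ = |77.6 − 75.2| / 8.6 = 0.2791
Noncentrality parameter: δ = d·√(n/2) = 0.2791 × √(226/2) = 2.9666
Two-sided α = 0.025 → critical value z_{0.0125} = 2.241.
Power = Φ(δ − 2.241) + Φ(−δ − 2.241) = Φ(0.725) + Φ(-5.208) = 0.7658 + 0.0000 = 0.7658.

Power ≈ 0.766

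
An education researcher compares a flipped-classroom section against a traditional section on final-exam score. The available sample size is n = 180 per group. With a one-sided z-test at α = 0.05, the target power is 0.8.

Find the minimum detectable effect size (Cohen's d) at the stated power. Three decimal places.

Need Φ(δ − 1.645) = 0.8, so δ = 1.645 + 0.842 = 2.486.
δ = d·√(n/2) ⇒ d = δ/√(n/2) = 2.486/√(180/2) = 0.2621.

d ≈ 0.262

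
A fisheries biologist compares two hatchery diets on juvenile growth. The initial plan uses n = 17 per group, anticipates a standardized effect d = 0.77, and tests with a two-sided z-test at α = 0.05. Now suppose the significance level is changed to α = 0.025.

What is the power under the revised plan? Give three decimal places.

δ = d·√(n/2) = 0.77 × √(17/2) = 2.2449 (unchanged). New critical value: z_{0.0125} = 2.241.
Revised power = Φ(δ − 2.241) + Φ(−δ − 2.241) = Φ(0.004) + Φ(-4.486) = 0.5014 + 0.0000 = 0.5014.

Power ≈ 0.501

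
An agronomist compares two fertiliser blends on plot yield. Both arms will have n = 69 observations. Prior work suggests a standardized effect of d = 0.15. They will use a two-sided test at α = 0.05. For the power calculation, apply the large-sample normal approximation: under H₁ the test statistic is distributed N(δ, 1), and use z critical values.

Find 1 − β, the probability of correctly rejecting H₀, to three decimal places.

Noncentrality parameter: δ = d·√(n/2) = 0.15 × √(69/2) = 0.8811
Two-sided α = 0.05 → critical value z_{0.025} = 1.960.
Power = Φ(δ − 1.960) + Φ(−δ − 1.960) = Φ(-1.079) + Φ(-2.841) = 0.1403 + 0.0022 = 0.1426.

Power ≈ 0.143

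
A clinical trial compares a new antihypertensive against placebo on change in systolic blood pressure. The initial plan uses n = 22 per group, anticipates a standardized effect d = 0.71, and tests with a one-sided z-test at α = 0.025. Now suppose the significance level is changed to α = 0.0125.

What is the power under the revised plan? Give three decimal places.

δ = d·√(n/2) = 0.71 × √(22/2) = 2.3548 (unchanged). New critical value: z_{0.0125} = 2.241.
Revised power = P(Z > 2.241 − δ) = Φ(0.113) = 0.5451.

Power ≈ 0.545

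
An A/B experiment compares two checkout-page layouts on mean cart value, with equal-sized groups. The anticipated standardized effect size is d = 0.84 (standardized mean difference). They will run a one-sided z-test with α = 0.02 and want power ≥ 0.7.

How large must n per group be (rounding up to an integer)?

n = 19 per group

For power 0.7 need Φ(δ − z_{0.02}) = 0.7, so δ = z_{0.02} + z_{0.30} = 2.054 + 0.524 = 2.578.
δ = d·√(n/2) ⇒ n = 2(δ/d)² = 2 × (2.578 / 0.84)² = 18.84.
Rounding up, n = 19 per group.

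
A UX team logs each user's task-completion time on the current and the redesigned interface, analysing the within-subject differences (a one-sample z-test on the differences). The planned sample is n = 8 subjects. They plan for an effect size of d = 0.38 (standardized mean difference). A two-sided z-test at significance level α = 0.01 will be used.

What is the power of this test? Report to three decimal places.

Noncentrality parameter: δ = d·√n = 0.38 × √8 = 1.0748
Two-sided α = 0.01 → critical value z_{0.005} = 2.576.
Power = Φ(δ − 2.576) + Φ(−δ − 2.576) = Φ(-1.501) + Φ(-3.651) = 0.0667 + 0.0001 = 0.0668.

Power ≈ 0.067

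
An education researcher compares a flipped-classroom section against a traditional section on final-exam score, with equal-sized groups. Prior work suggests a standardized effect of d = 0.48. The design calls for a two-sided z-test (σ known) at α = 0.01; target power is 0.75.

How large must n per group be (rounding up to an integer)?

For power 0.75 need Φ(δ − z_{0.005}) = 0.75, so δ = z_{0.005} + z_{0.25} = 2.576 + 0.674 = 3.250.
(For δ > 0 the lower-tail rejection region contributes negligibly to power, so the one-term inversion is standard.)
δ = d·√(n/2) ⇒ n = 2(δ/d)² = 2 × (3.250 / 0.48)² = 91.71.
Round up to the next whole unit.

n = 92 per group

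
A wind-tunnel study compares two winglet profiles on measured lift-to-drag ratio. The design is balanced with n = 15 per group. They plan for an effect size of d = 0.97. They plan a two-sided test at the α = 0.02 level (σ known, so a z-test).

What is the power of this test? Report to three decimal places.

Power ≈ 0.629

Noncentrality parameter: δ = d·√(n/2) = 0.97 × √(15/2) = 2.6565
Two-sided α = 0.02 → critical value z_{0.01} = 2.326.
Power = Φ(δ − 2.326) + Φ(−δ − 2.326) = Φ(0.330) + Φ(-4.983) = 0.6293 + 0.0000 = 0.6293.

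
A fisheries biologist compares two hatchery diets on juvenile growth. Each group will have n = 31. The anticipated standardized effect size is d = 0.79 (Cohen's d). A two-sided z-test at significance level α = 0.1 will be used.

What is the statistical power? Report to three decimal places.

Noncentrality parameter: δ = d·√(n/2) = 0.79 × √(31/2) = 3.1102
Two-sided α = 0.1 → critical value z_{0.05} = 1.645.
Power = Φ(δ − 1.645) + Φ(−δ − 1.645) = Φ(1.465) + Φ(-4.755) = 0.9286 + 0.0000 = 0.9286.

Power ≈ 0.929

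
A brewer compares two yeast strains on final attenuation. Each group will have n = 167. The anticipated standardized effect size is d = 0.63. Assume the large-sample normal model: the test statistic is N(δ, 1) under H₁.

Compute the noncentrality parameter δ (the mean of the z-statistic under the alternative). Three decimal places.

δ = d·√(n/2) = 0.63 × √(167/2) = 5.7568

δ ≈ 5.757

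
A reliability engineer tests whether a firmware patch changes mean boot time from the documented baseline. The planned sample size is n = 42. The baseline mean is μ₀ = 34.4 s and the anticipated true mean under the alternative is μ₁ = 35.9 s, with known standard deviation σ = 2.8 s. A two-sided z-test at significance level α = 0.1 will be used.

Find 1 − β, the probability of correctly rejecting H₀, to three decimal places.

Standardized effect: d = |μ₁ − μ₀| / σ = |35.9 − 34.4| / 2.8 = 0.5357
Noncentrality parameter: δ = d·√n = 0.5357 × √42 = 3.4718
Two-sided α = 0.1 → critical value z_{0.05} = 1.645.
Power = Φ(δ − 1.645) + Φ(−δ − 1.645) = Φ(1.827) + Φ(-5.117) = 0.9661 + 0.0000 = 0.9661.

Power ≈ 0.966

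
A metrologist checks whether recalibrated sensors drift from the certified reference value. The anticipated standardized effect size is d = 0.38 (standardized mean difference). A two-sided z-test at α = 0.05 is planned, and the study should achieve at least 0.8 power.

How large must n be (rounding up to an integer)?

Set Φ(δ − 1.960) = 0.8; then δ − 1.960 = Φ⁻¹(0.8) = 0.842, giving δ = 2.802.
(Ignoring the negligible lower-tail rejection probability gives the usual closed-form inversion.)
δ = d·√n ⇒ n = (δ/d)² = (2.802 / 0.38)² = 54.36.
Rounding up, n = 55.

n = 55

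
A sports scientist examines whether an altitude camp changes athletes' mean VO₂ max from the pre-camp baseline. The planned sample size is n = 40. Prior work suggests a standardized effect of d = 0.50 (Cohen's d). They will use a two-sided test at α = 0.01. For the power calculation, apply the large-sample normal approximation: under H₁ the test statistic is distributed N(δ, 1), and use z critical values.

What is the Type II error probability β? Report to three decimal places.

β ≈ 0.279

Noncentrality parameter: δ = d·√n = 0.50 × √40 = 3.1623
Two-sided α = 0.01 → critical value z_{0.005} = 2.576.
Power = Φ(δ − 2.576) + Φ(−δ − 2.576) = Φ(0.586) + Φ(-5.738) = 0.7212 + 0.0000 = 0.7212.
Type II error: β = 1 − power = 1 − 0.7212 = 0.2788.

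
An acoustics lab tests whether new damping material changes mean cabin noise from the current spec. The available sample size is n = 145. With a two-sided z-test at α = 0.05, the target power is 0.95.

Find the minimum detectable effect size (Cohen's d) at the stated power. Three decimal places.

d ≈ 0.299

Need Φ(δ − 1.960) = 0.95, so δ = 1.960 + 1.645 = 3.605.
(The second rejection-region term Φ(−δ − z_{α/2}) is negligible and dropped.)
δ = d·√n ⇒ d = δ/√n = 3.605/√145 = 0.2994.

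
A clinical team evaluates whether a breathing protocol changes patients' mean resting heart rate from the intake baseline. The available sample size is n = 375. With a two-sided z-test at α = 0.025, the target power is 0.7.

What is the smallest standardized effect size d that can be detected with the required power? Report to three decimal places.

d ≈ 0.143

Need Φ(δ − 2.241) = 0.7, so δ = 2.241 + 0.524 = 2.766.
(Lower-tail contribution to power is negligible for δ > 0.)
δ = d·√n ⇒ d = δ/√n = 2.766/√375 = 0.1428.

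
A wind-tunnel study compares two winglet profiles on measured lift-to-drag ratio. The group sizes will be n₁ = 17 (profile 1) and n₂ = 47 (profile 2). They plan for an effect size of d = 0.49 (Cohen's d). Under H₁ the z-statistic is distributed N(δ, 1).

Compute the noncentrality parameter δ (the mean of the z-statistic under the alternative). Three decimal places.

δ ≈ 1.731

δ = d / √(1/n₁ + 1/n₂) = 0.49 / √(1/17 + 1/47) = 1.7313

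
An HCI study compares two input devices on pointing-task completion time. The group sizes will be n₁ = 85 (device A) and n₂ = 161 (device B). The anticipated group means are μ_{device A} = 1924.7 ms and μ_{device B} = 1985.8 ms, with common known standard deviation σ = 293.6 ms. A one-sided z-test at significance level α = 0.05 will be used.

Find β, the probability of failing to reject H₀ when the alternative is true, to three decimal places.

β ≈ 0.537

Standardized effect: d = |μ_{device A} − μ_{device B}| / σ = |1924.7 − 1985.8| / 293.6 = 0.2081
Noncentrality parameter: δ = d / √(1/n₁ + 1/n₂) = 0.2081 / √(1/85 + 1/161) = 1.5522
Critical value for a one-sided test at α = 0.05: z_α = 1.645.
Power = P(Z > 1.645 − δ) = Φ(-0.093) = 0.4631.
Type II error: β = 1 − power = 1 − 0.4631 = 0.5369.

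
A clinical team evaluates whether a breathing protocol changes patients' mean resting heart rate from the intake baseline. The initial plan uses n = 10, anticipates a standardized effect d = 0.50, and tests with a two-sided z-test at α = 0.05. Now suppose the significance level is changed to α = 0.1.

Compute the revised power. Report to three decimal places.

Power ≈ 0.475

δ = d·√n = 0.50 × √10 = 1.5811 (unchanged). New critical value: z_{0.05} = 1.645.
Revised power = Φ(δ − 1.645) + Φ(−δ − 1.645) = Φ(-0.064) + Φ(-3.226) = 0.4746 + 0.0006 = 0.4752.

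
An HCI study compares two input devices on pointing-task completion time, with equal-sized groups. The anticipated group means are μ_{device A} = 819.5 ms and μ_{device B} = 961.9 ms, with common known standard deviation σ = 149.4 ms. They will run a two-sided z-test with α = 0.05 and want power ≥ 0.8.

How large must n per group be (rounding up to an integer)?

Standardized effect: d = |μ_{device A} − μ_{device B}| / σ = |819.5 − 961.9| / 149.4 = 0.9531
For power 0.8 need Φ(δ − z_{0.025}) = 0.8, so δ = z_{0.025} + z_{0.20} = 1.960 + 0.842 = 2.802.
(For δ > 0 the lower-tail rejection region contributes negligibly to power, so the one-term inversion is standard.)
δ = d·√(n/2) ⇒ n = 2(δ/d)² = 2 × (2.802 / 0.9531)² = 17.28.
Round up to the next whole unit.

n = 18 per group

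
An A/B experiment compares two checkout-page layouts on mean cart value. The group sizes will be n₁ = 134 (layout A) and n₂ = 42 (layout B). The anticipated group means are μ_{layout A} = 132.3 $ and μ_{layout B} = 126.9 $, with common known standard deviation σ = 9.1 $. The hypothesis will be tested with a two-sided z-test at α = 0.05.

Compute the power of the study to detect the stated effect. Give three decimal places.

Power ≈ 0.919

Standardized effect: d = |μ_{layout A} − μ_{layout B}| / σ = |132.3 − 126.9| / 9.1 = 0.5934
Noncentrality parameter: δ = d / √(1/n₁ + 1/n₂) = 0.5934 / √(1/134 + 1/42) = 3.3556
Critical value for a two-sided test at α = 0.05: z_{α/2} = 1.960.
Power = Φ(δ − 1.960) + Φ(−δ − 1.960) = Φ(1.396) + Φ(-5.316) = 0.9186 + 0.0000 = 0.9186.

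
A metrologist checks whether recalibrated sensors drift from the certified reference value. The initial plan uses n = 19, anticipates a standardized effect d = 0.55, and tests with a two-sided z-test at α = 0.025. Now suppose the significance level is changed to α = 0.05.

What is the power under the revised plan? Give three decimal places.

Power ≈ 0.669

δ = d·√n = 0.55 × √19 = 2.3974 (unchanged). New critical value: z_{0.025} = 1.960.
Revised power = Φ(δ − 1.960) + Φ(−δ − 1.960) = Φ(0.437) + Φ(-4.357) = 0.6691 + 0.0000 = 0.6691.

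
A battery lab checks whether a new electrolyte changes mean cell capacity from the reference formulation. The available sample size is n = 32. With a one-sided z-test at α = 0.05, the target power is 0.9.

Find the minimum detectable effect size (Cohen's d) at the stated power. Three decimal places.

d ≈ 0.517

Need Φ(δ − 1.645) = 0.9, so δ = 1.645 + 1.282 = 2.926.
δ = d·√n ⇒ d = δ/√n = 2.926/√32 = 0.5173.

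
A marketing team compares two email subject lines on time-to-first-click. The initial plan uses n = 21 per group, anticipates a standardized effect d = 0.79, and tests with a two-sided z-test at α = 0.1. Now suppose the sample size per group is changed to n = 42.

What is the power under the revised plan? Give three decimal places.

With n = 42 per group: δ = d·√(n/2) = 0.79 × √(42/2) = 3.6202. Critical value z_{0.05} = 1.645.
Revised power = Φ(δ − 1.645) + Φ(−δ − 1.645) = Φ(1.975) + Φ(-5.265) = 0.9759 + 0.0000 = 0.9759.

Power ≈ 0.976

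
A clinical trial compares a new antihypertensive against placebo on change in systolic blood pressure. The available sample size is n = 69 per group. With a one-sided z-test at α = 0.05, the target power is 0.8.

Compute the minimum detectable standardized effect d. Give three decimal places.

d ≈ 0.423

Need Φ(δ − 1.645) = 0.8, so δ = 1.645 + 0.842 = 2.486.
δ = d·√(n/2) ⇒ d = δ/√(n/2) = 2.486/√(69/2) = 0.4233.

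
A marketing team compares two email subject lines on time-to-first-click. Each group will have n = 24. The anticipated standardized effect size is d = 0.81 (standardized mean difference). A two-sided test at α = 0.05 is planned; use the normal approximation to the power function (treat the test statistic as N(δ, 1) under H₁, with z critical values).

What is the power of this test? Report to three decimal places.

Power ≈ 0.801

Noncentrality parameter: λ = d·√(n/2) = 0.81 × √(24/2) = 2.8059
Critical value for a two-sided test at α = 0.05: z_{α/2} = 1.960.
Power = Φ(λ − 1.960) + Φ(−λ − 1.960) = Φ(0.846) + Φ(-4.766) = 0.8012 + 0.0000 = 0.8012.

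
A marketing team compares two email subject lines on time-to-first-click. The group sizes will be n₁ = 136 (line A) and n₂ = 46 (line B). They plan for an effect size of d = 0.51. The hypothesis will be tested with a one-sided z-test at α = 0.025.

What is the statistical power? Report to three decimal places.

Power ≈ 0.849

Noncentrality parameter: δ = d / √(1/n₁ + 1/n₂) = 0.51 / √(1/136 + 1/46) = 2.9901
Critical value for a one-sided test at α = 0.025: z_α = 1.960.
Power = Φ(δ − 1.960) = Φ(1.030) = 0.8485.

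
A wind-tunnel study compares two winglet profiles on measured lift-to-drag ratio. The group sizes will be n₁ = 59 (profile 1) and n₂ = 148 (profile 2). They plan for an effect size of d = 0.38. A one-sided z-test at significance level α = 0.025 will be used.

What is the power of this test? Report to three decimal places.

Noncentrality parameter: δ = d / √(1/n₁ + 1/n₂) = 0.38 / √(1/59 + 1/148) = 2.4681
One-sided α = 0.025 → critical value z_{0.025} = 1.960.
Power = Φ(δ − 1.960) = Φ(0.508) = 0.6943.

Power ≈ 0.694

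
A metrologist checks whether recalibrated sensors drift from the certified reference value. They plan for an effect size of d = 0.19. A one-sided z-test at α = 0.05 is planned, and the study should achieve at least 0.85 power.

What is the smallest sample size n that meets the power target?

n = 200

For power 0.85 need Φ(δ − z_{0.05}) = 0.85, so δ = z_{0.05} + z_{0.15} = 1.645 + 1.036 = 2.681.
δ = d·√n ⇒ n = (δ/d)² = (2.681 / 0.19)² = 199.15.
Rounding up, n = 200.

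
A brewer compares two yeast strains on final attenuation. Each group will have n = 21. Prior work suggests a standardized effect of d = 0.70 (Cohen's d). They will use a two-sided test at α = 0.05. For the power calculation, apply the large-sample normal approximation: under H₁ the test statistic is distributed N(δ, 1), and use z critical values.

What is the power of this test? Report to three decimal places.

Noncentrality parameter: δ = d·√(n/2) = 0.70 × √(21/2) = 2.2683
Two-sided α = 0.05 → critical value z_{0.025} = 1.960.
Power = Φ(δ − 1.960) + Φ(−δ − 1.960) = Φ(0.308) + Φ(-4.228) = 0.6211 + 0.0000 = 0.6211.

Power ≈ 0.621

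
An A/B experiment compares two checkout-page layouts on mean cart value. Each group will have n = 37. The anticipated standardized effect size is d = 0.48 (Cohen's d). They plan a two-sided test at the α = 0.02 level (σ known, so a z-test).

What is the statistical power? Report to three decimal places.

Power ≈ 0.397

Noncentrality parameter: δ = d·√(n/2) = 0.48 × √(37/2) = 2.0646
Critical value for a two-sided test at α = 0.02: z_{α/2} = 2.326.
Power = Φ(δ − 2.326) + Φ(−δ − 2.326) = Φ(-0.262) + Φ(-4.391) = 0.3967 + 0.0000 = 0.3967.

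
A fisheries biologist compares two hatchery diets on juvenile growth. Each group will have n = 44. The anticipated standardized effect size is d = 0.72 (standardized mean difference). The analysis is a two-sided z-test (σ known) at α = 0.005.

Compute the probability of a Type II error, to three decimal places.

β ≈ 0.284

Noncentrality parameter: δ = d·√(n/2) = 0.72 × √(44/2) = 3.3771
Two-sided α = 0.005 → critical value z_{0.0025} = 2.807.
Power = Φ(δ − 2.807) + Φ(−δ − 2.807) = Φ(0.570) + Φ(-6.184) = 0.7157 + 0.0000 = 0.7157.
Type II error: β = 1 − power = 1 − 0.7157 = 0.2843.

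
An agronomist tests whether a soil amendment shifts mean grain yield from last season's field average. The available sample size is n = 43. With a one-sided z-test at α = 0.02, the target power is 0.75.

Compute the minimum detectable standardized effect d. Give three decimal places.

d ≈ 0.416

Required noncentrality: δ = z_{0.02} + z_{0.25} = 2.054 + 0.674 = 2.728.
δ = d·√n ⇒ d = δ/√n = 2.728/√43 = 0.4161.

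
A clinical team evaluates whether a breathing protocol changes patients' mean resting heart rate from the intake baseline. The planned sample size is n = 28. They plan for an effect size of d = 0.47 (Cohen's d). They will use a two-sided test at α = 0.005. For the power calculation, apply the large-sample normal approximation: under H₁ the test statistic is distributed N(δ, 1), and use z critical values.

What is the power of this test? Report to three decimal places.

Power ≈ 0.374

Noncentrality parameter: δ = d·√n = 0.47 × √28 = 2.4870
Critical value for a two-sided test at α = 0.005: z_{α/2} = 2.807.
Power = Φ(δ − 2.807) + Φ(−δ − 2.807) = Φ(-0.320) + Φ(-5.294) = 0.3745 + 0.0000 = 0.3745.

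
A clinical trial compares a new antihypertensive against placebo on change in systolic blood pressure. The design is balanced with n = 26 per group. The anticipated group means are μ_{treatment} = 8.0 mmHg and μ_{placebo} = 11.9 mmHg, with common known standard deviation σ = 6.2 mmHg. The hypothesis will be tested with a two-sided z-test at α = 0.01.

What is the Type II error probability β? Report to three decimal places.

β ≈ 0.621

Standardized effect: d = |μ_{treatment} − μ_{placebo}| / σ = |8.0 − 11.9| / 6.2 = 0.6290
Noncentrality parameter: δ = d·√(n/2) = 0.6290 × √(26/2) = 2.2680
Two-sided α = 0.01 → critical value z_{0.005} = 2.576.
Power = Φ(δ − 2.576) + Φ(−δ − 2.576) = Φ(-0.308) + Φ(-4.844) = 0.3791 + 0.0000 = 0.3791.
Type II error: β = 1 − power = 1 − 0.3791 = 0.6209.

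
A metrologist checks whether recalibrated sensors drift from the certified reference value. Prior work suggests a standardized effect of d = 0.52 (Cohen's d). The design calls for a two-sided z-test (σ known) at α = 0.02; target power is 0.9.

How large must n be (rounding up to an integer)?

Set Φ(δ − 2.326) = 0.9; then δ − 2.326 = Φ⁻¹(0.9) = 1.282, giving δ = 3.608.
(For δ > 0 the lower-tail rejection region contributes negligibly to power, so the one-term inversion is standard.)
δ = d·√n ⇒ n = (δ/d)² = (3.608 / 0.52)² = 48.14.
Rounding up, n = 49.

n = 49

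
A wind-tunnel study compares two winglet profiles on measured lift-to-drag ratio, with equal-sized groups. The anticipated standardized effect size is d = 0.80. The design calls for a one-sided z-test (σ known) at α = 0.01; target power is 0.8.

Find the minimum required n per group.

n = 32 per group

For power 0.8 need Φ(δ − z_{0.01}) = 0.8, so δ = z_{0.01} + z_{0.20} = 2.326 + 0.842 = 3.168.
δ = d·√(n/2) ⇒ n = 2(δ/d)² = 2 × (3.168 / 0.80)² = 31.36.
Rounding up, n = 32 per group.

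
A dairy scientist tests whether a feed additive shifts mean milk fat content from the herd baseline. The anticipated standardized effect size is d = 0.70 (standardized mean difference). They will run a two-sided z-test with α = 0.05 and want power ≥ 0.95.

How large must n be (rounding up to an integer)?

n = 27

Set Φ(δ − 1.960) = 0.95; then δ − 1.960 = Φ⁻¹(0.95) = 1.645, giving δ = 3.605.
(The Φ(−δ − z_{α/2}) term is vanishingly small for δ > 0 and is dropped in the standard sample-size formula.)
δ = d·√n ⇒ n = (δ/d)² = (3.605 / 0.70)² = 26.52.
Rounding up, n = 27.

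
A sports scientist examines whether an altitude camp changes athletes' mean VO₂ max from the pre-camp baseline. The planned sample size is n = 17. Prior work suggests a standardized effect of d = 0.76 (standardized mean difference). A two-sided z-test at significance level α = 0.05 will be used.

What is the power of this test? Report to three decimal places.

Power ≈ 0.880

Noncentrality parameter: δ = d·√n = 0.76 × √17 = 3.1336
Two-sided α = 0.05 → critical value z_{0.025} = 1.960.
Power = Φ(δ − 1.960) + Φ(−δ − 1.960) = Φ(1.174) + Φ(-5.094) = 0.8797 + 0.0000 = 0.8797.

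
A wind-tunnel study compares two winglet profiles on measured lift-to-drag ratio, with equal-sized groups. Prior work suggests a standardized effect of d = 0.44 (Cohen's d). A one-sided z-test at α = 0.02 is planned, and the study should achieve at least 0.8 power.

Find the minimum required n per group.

n = 87 per group

Set Φ(δ − 2.054) = 0.8; then δ − 2.054 = Φ⁻¹(0.8) = 0.842, giving δ = 2.895.
δ = d·√(n/2) ⇒ n = 2(δ/d)² = 2 × (2.895 / 0.44)² = 86.60.
Round up to the next whole unit.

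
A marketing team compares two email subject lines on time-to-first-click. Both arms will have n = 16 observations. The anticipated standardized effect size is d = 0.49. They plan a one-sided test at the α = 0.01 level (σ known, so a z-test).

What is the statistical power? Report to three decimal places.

Power ≈ 0.174

Noncentrality parameter: δ = d·√(n/2) = 0.49 × √(16/2) = 1.3859
One-sided α = 0.01 → critical value z_{0.01} = 2.326.
Power = P(Z > 2.326 − δ) = Φ(-0.940) = 0.1735.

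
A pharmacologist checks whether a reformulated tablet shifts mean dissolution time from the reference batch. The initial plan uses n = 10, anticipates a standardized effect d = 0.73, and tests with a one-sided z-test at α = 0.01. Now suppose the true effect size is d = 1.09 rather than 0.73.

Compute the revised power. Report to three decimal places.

Power ≈ 0.869

With d = 1.09: δ = d·√n = 1.09 × √10 = 3.4469. Critical value z_{0.01} = 2.326.
Revised power = P(Z > 2.326 − δ) = Φ(1.121) = 0.8688.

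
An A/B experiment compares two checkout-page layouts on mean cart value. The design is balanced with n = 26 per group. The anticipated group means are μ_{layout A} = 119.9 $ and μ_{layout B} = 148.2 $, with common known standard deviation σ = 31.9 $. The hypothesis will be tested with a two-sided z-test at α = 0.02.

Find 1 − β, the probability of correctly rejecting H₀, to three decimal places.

Power ≈ 0.808

Standardized effect: d = |μ_{layout A} − μ_{layout B}| / σ = |119.9 − 148.2| / 31.9 = 0.8871
Noncentrality parameter: δ = d·√(n/2) = 0.8871 × √(26/2) = 3.1987
Critical value for a two-sided test at α = 0.02: z_{α/2} = 2.326.
Power = Φ(δ − 2.326) + Φ(−δ − 2.326) = Φ(0.872) + Φ(-5.525) = 0.8085 + 0.0000 = 0.8085.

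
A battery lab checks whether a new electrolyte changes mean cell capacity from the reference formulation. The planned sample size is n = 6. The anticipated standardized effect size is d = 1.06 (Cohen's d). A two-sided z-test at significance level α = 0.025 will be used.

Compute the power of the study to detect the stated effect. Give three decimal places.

Power ≈ 0.639

Noncentrality parameter: δ = d·√n = 1.06 × √6 = 2.5965
Critical value for a two-sided test at α = 0.025: z_{α/2} = 2.241.
Power = Φ(δ − 2.241) + Φ(−δ − 2.241) = Φ(0.355) + Φ(-4.838) = 0.6387 + 0.0000 = 0.6387.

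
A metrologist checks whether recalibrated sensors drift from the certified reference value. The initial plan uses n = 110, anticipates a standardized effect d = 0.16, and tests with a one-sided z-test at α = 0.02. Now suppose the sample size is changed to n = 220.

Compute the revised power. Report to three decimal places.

Power ≈ 0.625

With n = 220: δ = d·√n = 0.16 × √220 = 2.3732. Critical value z_{0.02} = 2.054.
Revised power = Φ(δ − 2.054) = Φ(0.319) = 0.6253.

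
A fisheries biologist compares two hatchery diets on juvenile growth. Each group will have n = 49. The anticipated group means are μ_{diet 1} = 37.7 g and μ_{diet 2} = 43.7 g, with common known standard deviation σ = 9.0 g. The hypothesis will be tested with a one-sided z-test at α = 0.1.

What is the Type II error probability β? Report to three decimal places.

β ≈ 0.022

Standardized effect: d = |μ_{diet 1} − μ_{diet 2}| / σ = |37.7 − 43.7| / 9.0 = 0.6667
Noncentrality parameter: δ = d·√(n/2) = 0.6667 × √(49/2) = 3.2998
Critical value for a one-sided test at α = 0.1: z_α = 1.282.
Power = Φ(δ − 1.282) = Φ(2.018) = 0.9782.
Type II error: β = 1 − power = 1 − 0.9782 = 0.0218.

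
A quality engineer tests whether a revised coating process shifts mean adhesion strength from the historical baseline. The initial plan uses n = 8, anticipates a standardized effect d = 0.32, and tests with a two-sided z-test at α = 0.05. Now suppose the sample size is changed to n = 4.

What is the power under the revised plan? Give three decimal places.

With n = 4: δ = d·√n = 0.32 × √4 = 0.6400. Critical value z_{0.025} = 1.960.
Revised power = Φ(δ − 1.960) + Φ(−δ − 1.960) = Φ(-1.320) + Φ(-2.600) = 0.0934 + 0.0047 = 0.0981.

Power ≈ 0.098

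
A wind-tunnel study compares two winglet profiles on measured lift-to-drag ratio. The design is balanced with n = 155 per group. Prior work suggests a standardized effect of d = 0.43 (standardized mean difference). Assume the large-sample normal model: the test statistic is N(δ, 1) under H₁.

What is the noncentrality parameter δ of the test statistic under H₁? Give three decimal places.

δ = d·√(n/2) = 0.43 × √(155/2) = 3.7855

δ ≈ 3.785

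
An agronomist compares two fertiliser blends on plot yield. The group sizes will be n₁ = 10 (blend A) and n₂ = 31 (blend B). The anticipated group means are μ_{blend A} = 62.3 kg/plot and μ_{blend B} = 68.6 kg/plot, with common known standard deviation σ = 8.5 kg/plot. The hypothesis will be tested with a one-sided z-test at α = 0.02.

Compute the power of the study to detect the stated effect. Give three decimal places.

Power ≈ 0.494

Standardized effect: d = |μ_{blend A} − μ_{blend B}| / σ = |62.3 − 68.6| / 8.5 = 0.7412
Noncentrality parameter: δ = d / √(1/n₁ + 1/n₂) = 0.7412 / √(1/10 + 1/31) = 2.0380
Critical value for a one-sided test at α = 0.02: z_α = 2.054.
Power = P(Z > 2.054 − δ) = Φ(-0.016) = 0.4937.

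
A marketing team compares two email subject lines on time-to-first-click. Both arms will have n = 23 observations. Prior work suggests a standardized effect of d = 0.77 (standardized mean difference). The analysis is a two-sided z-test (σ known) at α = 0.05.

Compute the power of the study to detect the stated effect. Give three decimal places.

Power ≈ 0.743

Noncentrality parameter: δ = d·√(n/2) = 0.77 × √(23/2) = 2.6112
Critical value for a two-sided test at α = 0.05: z_{α/2} = 1.960.
Power = Φ(δ − 1.960) + Φ(−δ − 1.960) = Φ(0.651) + Φ(-4.571) = 0.7426 + 0.0000 = 0.7426.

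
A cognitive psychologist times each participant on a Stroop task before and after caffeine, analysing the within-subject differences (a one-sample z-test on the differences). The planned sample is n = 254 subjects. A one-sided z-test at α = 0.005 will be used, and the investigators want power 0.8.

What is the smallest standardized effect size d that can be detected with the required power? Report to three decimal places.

d ≈ 0.214

Need Φ(δ − 2.576) = 0.8, so δ = 2.576 + 0.842 = 3.417.
δ = d·√n ⇒ d = δ/√n = 3.417/√254 = 0.2144.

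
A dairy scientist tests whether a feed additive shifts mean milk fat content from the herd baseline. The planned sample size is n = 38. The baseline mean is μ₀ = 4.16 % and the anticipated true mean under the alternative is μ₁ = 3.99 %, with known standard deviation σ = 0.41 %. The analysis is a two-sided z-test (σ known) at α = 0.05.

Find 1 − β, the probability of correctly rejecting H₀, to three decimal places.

Standardized effect: d = |μ₁ − μ₀| / σ = |3.99 − 4.16| / 0.41 = 0.4146
Noncentrality parameter: δ = d·√n = 0.4146 × √38 = 2.5560
Critical value for a two-sided test at α = 0.05: z_{α/2} = 1.960.
Power = Φ(δ − 1.960) + Φ(−δ − 1.960) = Φ(0.596) + Φ(-4.516) = 0.7244 + 0.0000 = 0.7244.

Power ≈ 0.724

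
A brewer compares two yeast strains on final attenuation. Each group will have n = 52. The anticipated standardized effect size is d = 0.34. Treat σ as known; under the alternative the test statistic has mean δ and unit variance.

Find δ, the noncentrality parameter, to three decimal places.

δ ≈ 1.734

The noncentrality parameter scales effect size by the design's sample-size factor: δ = d·√(n/2) = 0.34 × √(52/2) = 1.7337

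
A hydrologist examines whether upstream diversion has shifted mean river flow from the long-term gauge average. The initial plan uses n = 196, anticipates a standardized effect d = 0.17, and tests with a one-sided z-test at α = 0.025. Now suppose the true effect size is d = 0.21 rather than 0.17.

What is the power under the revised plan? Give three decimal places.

Power ≈ 0.836

With d = 0.21: δ = d·√n = 0.21 × √196 = 2.9400. Critical value z_{0.025} = 1.960.
Revised power = P(Z > 1.960 − δ) = Φ(0.980) = 0.8365.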